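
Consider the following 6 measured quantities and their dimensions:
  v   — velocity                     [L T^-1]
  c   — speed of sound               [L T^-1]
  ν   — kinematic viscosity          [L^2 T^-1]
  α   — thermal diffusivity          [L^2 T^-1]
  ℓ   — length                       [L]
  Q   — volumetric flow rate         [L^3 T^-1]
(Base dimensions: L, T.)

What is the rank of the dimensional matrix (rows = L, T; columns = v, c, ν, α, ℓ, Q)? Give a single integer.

2

Dimensional matrix (L×T by v×c×ν×α×ℓ×Q):
  L: [ 1  1  2  2  1  3]
  T: [-1 -1 -1 -1  0 -1]
Row reduction gives pivot columns v,ν; rank = 2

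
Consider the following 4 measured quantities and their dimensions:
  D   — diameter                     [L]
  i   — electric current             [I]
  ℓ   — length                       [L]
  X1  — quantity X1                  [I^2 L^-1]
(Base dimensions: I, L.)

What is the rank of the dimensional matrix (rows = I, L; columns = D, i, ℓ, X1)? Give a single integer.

Exponent matrix [I,L] × [D,i,ℓ,X1]:
  I: [ 0  1  0  2]
  L: [ 1  0  1 -1]
Row reduction gives pivot columns D,i; rank = 2

2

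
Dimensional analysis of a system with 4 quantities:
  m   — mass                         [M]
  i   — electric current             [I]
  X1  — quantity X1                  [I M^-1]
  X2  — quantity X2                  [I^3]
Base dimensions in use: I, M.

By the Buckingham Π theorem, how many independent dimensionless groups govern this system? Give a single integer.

Dimensional matrix (I×M by m×i×X1×X2):
  I: [ 0  1  1  3]
  M: [ 1  0 -1  0]
RREF → pivots at {m,i} ⇒ r = 2
4 vars − rank 2 = 2 Π groups

2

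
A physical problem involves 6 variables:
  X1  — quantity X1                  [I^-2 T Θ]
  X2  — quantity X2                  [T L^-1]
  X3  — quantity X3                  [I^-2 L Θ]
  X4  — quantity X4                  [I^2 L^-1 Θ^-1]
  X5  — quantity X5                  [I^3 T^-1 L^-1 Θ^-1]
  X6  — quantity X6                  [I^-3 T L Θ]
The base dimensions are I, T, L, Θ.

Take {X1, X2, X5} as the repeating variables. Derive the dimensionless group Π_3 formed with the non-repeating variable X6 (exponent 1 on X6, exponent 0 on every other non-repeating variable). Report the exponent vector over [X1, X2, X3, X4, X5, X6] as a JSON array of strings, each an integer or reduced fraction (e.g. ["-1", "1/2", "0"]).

Exponent matrix [I,T,L,Θ] × [X1,X2,X3,X4,X5,X6]:
  I: [-2  0 -2  2  3 -3]
  T: [ 1  1  0  0 -1  1]
  L: [ 0 -1  1 -1 -1  1]
  Θ: [ 1  0  1 -1 -1  1]
RREF → pivots at {X1,X2,X5} ⇒ r = 3
Repeat: X1,X2,X5; free: X3,X4,X6
RREF:
  r0: [   1    0    1   -1    0    0]
  r1: [   0    1   -1    1    0    0]
  r2: [   0    0    0    0    1   -1]
  r3: [   0    0    0    0    0    0]
Fix exponent of X6 at 1, X3 at 0, X4 at 0; solve each RREF row for its pivot's exponent:
  r0: exp(X1) + (0)·1 = 0 ⇒ exp(X1) = 0
  r1: exp(X2) + (0)·1 = 0 ⇒ exp(X2) = 0
  r2: exp(X5) + (-1)·1 = 0 ⇒ exp(X5) = 1
Π_3 = X5 · X6

["0", "0", "0", "0", "1", "1"]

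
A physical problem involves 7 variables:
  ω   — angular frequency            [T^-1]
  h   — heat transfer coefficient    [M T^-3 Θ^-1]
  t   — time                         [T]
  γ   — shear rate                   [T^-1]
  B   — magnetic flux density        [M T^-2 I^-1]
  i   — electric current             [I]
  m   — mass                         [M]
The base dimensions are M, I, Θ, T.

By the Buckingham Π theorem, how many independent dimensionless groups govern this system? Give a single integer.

Write exponents as rows M,I,Θ,T / cols ω,h,t,γ,B,i,m:
  M: [ 0  1  0  0  1  0  1]
  I: [ 0  0  0  0 -1  1  0]
  Θ: [ 0 -1  0  0  0  0  0]
  T: [-1 -3  1 -1 -2  0  0]
Row reduction gives pivot columns ω,h,B,i; rank = 4
7 vars − rank 4 = 3 Π groups

3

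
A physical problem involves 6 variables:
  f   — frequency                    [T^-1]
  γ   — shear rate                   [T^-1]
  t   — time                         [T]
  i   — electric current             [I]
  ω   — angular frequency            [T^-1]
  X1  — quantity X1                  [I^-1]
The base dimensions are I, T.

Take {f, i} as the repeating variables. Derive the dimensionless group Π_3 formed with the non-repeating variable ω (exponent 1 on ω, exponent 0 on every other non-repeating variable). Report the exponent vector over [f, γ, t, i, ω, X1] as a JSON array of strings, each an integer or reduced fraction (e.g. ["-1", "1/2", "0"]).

Exponent matrix [I,T] × [f,γ,t,i,ω,X1]:
  I: [ 0  0  0  1  0 -1]
  T: [-1 -1  1  0 -1  0]
Row reduction gives pivot columns f,i; rank = 2
Repeat: f,i; free: γ,t,ω,X1
RREF:
  r0: [   1    1   -1    0    1    0]
  r1: [   0    0    0    1    0   -1]
Fix exponent of ω at 1, γ at 0, t at 0, X1 at 0; solve each RREF row for its pivot's exponent:
  r0: exp(f) + (1)·1 = 0 ⇒ exp(f) = -1
  r1: exp(i) + (0)·1 = 0 ⇒ exp(i) = 0
Π_3 = f^-1 · ω

["-1", "0", "0", "0", "1", "0"]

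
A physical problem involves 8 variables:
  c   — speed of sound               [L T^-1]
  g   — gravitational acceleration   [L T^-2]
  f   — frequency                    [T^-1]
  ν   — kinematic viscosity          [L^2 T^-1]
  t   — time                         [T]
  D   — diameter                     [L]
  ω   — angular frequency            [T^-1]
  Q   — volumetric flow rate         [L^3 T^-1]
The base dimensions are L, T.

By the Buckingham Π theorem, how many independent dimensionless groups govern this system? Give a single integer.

Dimensional matrix (L×T by c×g×f×ν×t×D×ω×Q):
  L: [ 1  1  0  2  0  1  0  3]
  T: [-1 -2 -1 -1  1  0 -1 -1]
Echelon form has 2 nonzero rows (pivots: c,g)
8 vars − rank 2 = 6 Π groups

6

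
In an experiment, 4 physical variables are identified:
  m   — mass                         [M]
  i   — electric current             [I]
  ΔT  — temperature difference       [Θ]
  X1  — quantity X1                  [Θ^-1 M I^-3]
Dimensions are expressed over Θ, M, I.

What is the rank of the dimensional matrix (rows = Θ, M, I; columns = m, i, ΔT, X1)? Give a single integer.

3

Exponent matrix [Θ,M,I] × [m,i,ΔT,X1]:
  Θ: [ 0  0  1 -1]
  M: [ 1  0  0  1]
  I: [ 0  1  0 -3]
Echelon form has 3 nonzero rows (pivots: m,i,ΔT)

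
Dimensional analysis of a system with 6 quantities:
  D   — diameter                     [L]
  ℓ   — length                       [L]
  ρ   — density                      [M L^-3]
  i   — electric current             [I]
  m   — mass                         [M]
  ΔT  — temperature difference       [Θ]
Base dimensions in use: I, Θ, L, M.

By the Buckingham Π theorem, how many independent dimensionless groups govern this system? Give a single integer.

Exponent matrix [I,Θ,L,M] × [D,ℓ,ρ,i,m,ΔT]:
  I: [ 0  0  0  1  0  0]
  Θ: [ 0  0  0  0  0  1]
  L: [ 1  1 -3  0  0  0]
  M: [ 0  0  1  0  1  0]
RREF → pivots at {D,ρ,i,ΔT} ⇒ r = 4
6 vars − rank 4 = 2 Π groups

2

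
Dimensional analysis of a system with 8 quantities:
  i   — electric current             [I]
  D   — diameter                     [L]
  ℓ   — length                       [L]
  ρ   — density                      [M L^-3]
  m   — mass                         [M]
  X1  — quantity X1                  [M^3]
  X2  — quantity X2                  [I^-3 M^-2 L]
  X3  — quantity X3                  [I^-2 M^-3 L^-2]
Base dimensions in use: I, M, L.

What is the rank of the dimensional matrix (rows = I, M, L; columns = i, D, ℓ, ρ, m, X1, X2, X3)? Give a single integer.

Write exponents as rows I,M,L / cols i,D,ℓ,ρ,m,X1,X2,X3:
  I: [ 1  0  0  0  0  0 -3 -2]
  M: [ 0  0  0  1  1  3 -2 -3]
  L: [ 0  1  1 -3  0  0  1 -2]
RREF → pivots at {i,D,ρ} ⇒ r = 3

3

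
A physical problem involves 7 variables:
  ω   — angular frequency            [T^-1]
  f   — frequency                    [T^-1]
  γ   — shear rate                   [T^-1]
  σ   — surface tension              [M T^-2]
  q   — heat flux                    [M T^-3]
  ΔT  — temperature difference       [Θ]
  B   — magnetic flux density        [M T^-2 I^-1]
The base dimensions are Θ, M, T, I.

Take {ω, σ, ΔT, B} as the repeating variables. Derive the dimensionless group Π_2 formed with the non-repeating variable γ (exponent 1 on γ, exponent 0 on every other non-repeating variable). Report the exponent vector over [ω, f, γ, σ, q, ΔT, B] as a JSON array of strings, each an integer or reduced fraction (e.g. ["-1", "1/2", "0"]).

["-1", "0", "1", "0", "0", "0", "0"]

Exponent matrix [Θ,M,T,I] × [ω,f,γ,σ,q,ΔT,B]:
  Θ: [ 0  0  0  0  0  1  0]
  M: [ 0  0  0  1  1  0  1]
  T: [-1 -1 -1 -2 -3  0 -2]
  I: [ 0  0  0  0  0  0 -1]
Row reduction gives pivot columns ω,σ,ΔT,B; rank = 4
Repeat: ω,σ,ΔT,B; free: f,γ,q
RREF:
  r0: [   1    1    1    0    1    0    0]
  r1: [   0    0    0    1    1    0    0]
  r2: [   0    0    0    0    0    1    0]
  r3: [   0    0    0    0    0    0    1]
Fix exponent of γ at 1, f at 0, q at 0; solve each RREF row for its pivot's exponent:
  r0: exp(ω) + (1)·1 = 0 ⇒ exp(ω) = -1
  r1: exp(σ) + (0)·1 = 0 ⇒ exp(σ) = 0
  r2: exp(ΔT) + (0)·1 = 0 ⇒ exp(ΔT) = 0
  r3: exp(B) + (0)·1 = 0 ⇒ exp(B) = 0
Π_2 = ω^-1 · γ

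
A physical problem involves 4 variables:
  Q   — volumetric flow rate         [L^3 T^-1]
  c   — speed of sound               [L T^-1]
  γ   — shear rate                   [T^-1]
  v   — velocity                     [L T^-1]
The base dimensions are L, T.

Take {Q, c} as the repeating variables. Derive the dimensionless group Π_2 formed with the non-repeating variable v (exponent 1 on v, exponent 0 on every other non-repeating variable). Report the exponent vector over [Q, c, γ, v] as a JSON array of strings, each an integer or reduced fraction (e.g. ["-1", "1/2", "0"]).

Write exponents as rows L,T / cols Q,c,γ,v:
  L: [ 3  1  0  1]
  T: [-1 -1 -1 -1]
RREF → pivots at {Q,c} ⇒ r = 2
Pivot set = {Q,c}, free = {γ,v}
RREF:
  r0: [   1    0 -1/2    0]
  r1: [   0    1  3/2    1]
Fix exponent of v at 1, γ at 0; solve each RREF row for its pivot's exponent:
  r0: exp(Q) + (0)·1 = 0 ⇒ exp(Q) = 0
  r1: exp(c) + (1)·1 = 0 ⇒ exp(c) = -1
Π_2 = c^-1 · v

["0", "-1", "0", "1"]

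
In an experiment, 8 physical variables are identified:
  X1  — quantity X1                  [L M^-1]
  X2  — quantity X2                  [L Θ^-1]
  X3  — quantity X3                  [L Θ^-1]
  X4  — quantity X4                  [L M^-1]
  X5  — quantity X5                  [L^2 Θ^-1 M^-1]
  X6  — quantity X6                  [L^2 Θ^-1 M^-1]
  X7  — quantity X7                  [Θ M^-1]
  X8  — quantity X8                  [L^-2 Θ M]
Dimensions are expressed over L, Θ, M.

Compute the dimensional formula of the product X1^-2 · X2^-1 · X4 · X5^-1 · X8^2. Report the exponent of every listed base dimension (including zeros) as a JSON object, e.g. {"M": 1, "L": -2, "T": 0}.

{"L": -8, "Θ": 4, "M": 4}

Write exponents as rows L,Θ,M / cols X1,X2,X3,X4,X5,X6,X7,X8:
  L: [ 1  1  1  1  2  2  0 -2]
  Θ: [ 0 -1 -1  0 -1 -1  1  1]
  M: [-1  0  0 -1 -1 -1 -1  1]
  [L]: (-2)·1+(-1)·1+(1)·1+(-1)·2+(2)·-2 = -8
  [Θ]: (-2)·0+(-1)·-1+(1)·0+(-1)·-1+(2)·1 = 4
  [M]: (-2)·-1+(-1)·0+(1)·-1+(-1)·-1+(2)·1 = 4
⇒ L^-8 Θ^4 M^4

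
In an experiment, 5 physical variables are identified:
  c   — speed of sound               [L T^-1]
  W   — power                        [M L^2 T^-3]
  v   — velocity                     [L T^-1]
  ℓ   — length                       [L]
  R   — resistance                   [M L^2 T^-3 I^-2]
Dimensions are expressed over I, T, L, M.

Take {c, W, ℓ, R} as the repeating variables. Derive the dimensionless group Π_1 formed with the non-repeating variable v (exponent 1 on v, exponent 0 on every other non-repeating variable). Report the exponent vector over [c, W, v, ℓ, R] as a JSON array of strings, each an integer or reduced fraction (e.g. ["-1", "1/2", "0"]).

Dimensional matrix (I×T×L×M by c×W×v×ℓ×R):
  I: [ 0  0  0  0 -2]
  T: [-1 -3 -1  0 -3]
  L: [ 1  2  1  1  2]
  M: [ 0  1  0  0  1]
RREF → pivots at {c,W,ℓ,R} ⇒ r = 4
Pivot set = {c,W,ℓ,R}, free = {v}
RREF:
  r0: [   1    0    1    0    0]
  r1: [   0    1    0    0    0]
  r2: [   0    0    0    1    0]
  r3: [   0    0    0    0    1]
Fix exponent of v at 1; solve each RREF row for its pivot's exponent:
  r0: exp(c) + (1)·1 = 0 ⇒ exp(c) = -1
  r1: exp(W) + (0)·1 = 0 ⇒ exp(W) = 0
  r2: exp(ℓ) + (0)·1 = 0 ⇒ exp(ℓ) = 0
  r3: exp(R) + (0)·1 = 0 ⇒ exp(R) = 0
Π_1 = c^-1 · v

["-1", "0", "1", "0", "0"]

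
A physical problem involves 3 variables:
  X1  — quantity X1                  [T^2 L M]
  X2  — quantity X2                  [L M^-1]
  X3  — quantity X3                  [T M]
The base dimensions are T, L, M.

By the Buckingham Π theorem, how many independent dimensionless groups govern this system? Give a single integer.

Dimensional matrix (T×L×M by X1×X2×X3):
  T: [ 2  0  1]
  L: [ 1  1  0]
  M: [ 1 -1  1]
Row reduction gives pivot columns X1,X2; rank = 2
Π count = n − r = 3 − 2 = 1

1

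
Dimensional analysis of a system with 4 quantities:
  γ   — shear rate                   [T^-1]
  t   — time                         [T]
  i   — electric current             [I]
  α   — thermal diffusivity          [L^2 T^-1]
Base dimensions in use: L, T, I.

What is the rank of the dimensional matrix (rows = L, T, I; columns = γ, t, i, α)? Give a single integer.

Write exponents as rows L,T,I / cols γ,t,i,α:
  L: [ 0  0  0  2]
  T: [-1  1  0 -1]
  I: [ 0  0  1  0]
Echelon form has 3 nonzero rows (pivots: γ,i,α)

3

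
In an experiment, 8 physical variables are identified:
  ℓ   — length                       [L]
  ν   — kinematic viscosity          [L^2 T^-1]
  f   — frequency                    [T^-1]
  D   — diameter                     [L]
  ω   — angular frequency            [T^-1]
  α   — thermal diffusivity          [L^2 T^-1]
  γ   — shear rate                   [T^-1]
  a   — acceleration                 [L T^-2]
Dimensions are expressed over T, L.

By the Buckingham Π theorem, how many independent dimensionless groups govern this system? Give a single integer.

Dimensional matrix (T×L by ℓ×ν×f×D×ω×α×γ×a):
  T: [ 0 -1 -1  0 -1 -1 -1 -2]
  L: [ 1  2  0  1  0  2  0  1]
Row reduction gives pivot columns ℓ,ν; rank = 2
Π count = n − r = 8 − 2 = 6

6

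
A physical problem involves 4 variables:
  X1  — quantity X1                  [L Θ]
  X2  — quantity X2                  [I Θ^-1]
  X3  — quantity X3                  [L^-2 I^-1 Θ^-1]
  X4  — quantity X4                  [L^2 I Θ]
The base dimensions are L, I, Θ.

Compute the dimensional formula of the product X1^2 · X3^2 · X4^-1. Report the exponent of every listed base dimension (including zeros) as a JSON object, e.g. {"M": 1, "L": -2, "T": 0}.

Dimensional matrix (L×I×Θ by X1×X2×X3×X4):
  L: [ 1  0 -2  2]
  I: [ 0  1 -1  1]
  Θ: [ 1 -1 -1  1]
  [L]: (2)·1+(2)·-2+(-1)·2 = -4
  [I]: (2)·0+(2)·-1+(-1)·1 = -3
  [Θ]: (2)·1+(2)·-1+(-1)·1 = -1
⇒ L^-4 I^-3 Θ^-1

{"L": -4, "I": -3, "Θ": -1}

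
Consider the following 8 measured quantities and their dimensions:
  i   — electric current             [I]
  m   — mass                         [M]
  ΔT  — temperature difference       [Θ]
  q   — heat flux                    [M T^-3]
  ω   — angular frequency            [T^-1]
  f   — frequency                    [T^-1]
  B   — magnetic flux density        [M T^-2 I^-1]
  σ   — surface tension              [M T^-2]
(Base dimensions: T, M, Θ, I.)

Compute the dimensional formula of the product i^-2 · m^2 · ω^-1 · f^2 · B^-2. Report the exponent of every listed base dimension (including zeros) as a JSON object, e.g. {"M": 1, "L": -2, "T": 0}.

{"T": 3, "M": 0, "Θ": 0, "I": 0}

Write exponents as rows T,M,Θ,I / cols i,m,ΔT,q,ω,f,B,σ:
  T: [ 0  0  0 -3 -1 -1 -2 -2]
  M: [ 0  1  0  1  0  0  1  1]
  Θ: [ 0  0  1  0  0  0  0  0]
  I: [ 1  0  0  0  0  0 -1  0]
  [T]: (-2)·0+(2)·0+(-1)·-1+(2)·-1+(-2)·-2 = 3
  [M]: (-2)·0+(2)·1+(-1)·0+(2)·0+(-2)·1 = 0
  [Θ]: (-2)·0+(2)·0+(-1)·0+(2)·0+(-2)·0 = 0
  [I]: (-2)·1+(2)·0+(-1)·0+(2)·0+(-2)·-1 = 0
⇒ T^3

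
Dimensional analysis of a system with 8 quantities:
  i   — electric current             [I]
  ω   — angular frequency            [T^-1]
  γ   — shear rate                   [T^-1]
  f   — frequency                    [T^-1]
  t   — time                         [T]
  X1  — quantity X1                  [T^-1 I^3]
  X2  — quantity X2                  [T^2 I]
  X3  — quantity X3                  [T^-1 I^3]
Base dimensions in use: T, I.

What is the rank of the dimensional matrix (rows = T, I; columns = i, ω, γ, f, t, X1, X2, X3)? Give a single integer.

2

Dimensional matrix (T×I by i×ω×γ×f×t×X1×X2×X3):
  T: [ 0 -1 -1 -1  1 -1  2 -1]
  I: [ 1  0  0  0  0  3  1  3]
Row reduction gives pivot columns i,ω; rank = 2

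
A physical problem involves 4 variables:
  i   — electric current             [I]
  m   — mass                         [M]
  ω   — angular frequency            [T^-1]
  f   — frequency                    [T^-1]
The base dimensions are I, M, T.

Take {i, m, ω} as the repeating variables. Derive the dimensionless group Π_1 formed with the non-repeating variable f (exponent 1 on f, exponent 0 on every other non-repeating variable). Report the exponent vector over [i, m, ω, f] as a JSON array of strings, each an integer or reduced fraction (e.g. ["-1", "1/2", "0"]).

Exponent matrix [I,M,T] × [i,m,ω,f]:
  I: [ 1  0  0  0]
  M: [ 0  1  0  0]
  T: [ 0  0 -1 -1]
Row reduction gives pivot columns i,m,ω; rank = 3
Repeat: i,m,ω; free: f
RREF:
  r0: [   1    0    0    0]
  r1: [   0    1    0    0]
  r2: [   0    0    1    1]
Fix exponent of f at 1; solve each RREF row for its pivot's exponent:
  r0: exp(i) + (0)·1 = 0 ⇒ exp(i) = 0
  r1: exp(m) + (0)·1 = 0 ⇒ exp(m) = 0
  r2: exp(ω) + (1)·1 = 0 ⇒ exp(ω) = -1
Π_1 = ω^-1 · f

["0", "0", "-1", "1"]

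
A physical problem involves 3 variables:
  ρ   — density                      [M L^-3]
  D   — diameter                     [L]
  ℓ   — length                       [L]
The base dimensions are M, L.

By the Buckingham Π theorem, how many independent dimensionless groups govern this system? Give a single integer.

1

Dimensional matrix (M×L by ρ×D×ℓ):
  M: [ 1  0  0]
  L: [-3  1  1]
Echelon form has 2 nonzero rows (pivots: ρ,D)
Π count = n − r = 3 − 2 = 1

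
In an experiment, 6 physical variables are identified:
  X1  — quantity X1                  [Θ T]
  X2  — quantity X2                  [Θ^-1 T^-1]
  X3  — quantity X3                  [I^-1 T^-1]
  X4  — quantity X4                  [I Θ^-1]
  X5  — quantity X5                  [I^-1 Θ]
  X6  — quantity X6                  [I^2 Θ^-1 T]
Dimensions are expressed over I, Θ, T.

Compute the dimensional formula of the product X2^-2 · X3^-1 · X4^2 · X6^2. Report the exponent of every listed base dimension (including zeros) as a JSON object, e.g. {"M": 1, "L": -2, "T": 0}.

{"I": 7, "Θ": -2, "T": 5}

Exponent matrix [I,Θ,T] × [X1,X2,X3,X4,X5,X6]:
  I: [ 0  0 -1  1 -1  2]
  Θ: [ 1 -1  0 -1  1 -1]
  T: [ 1 -1 -1  0  0  1]
  [I]: (-2)·0+(-1)·-1+(2)·1+(2)·2 = 7
  [Θ]: (-2)·-1+(-1)·0+(2)·-1+(2)·-1 = -2
  [T]: (-2)·-1+(-1)·-1+(2)·0+(2)·1 = 5
⇒ I^7 Θ^-2 T^5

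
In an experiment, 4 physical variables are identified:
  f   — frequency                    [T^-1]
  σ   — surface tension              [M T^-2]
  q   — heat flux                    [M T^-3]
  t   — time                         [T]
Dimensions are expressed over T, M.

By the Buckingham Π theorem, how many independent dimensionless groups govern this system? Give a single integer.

2

Exponent matrix [T,M] × [f,σ,q,t]:
  T: [-1 -2 -3  1]
  M: [ 0  1  1  0]
RREF → pivots at {f,σ} ⇒ r = 2
Π count = n − r = 4 − 2 = 2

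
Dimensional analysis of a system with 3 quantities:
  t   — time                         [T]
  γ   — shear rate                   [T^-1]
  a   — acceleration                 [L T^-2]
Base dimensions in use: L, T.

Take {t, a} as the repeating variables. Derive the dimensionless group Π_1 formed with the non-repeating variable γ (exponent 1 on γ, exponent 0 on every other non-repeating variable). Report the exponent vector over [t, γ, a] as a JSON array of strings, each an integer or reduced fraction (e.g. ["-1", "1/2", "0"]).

["1", "1", "0"]

Dimensional matrix (L×T by t×γ×a):
  L: [ 0  0  1]
  T: [ 1 -1 -2]
Echelon form has 2 nonzero rows (pivots: t,a)
Pivot set = {t,a}, free = {γ}
RREF:
  r0: [   1   -1    0]
  r1: [   0    0    1]
Fix exponent of γ at 1; solve each RREF row for its pivot's exponent:
  r0: exp(t) + (-1)·1 = 0 ⇒ exp(t) = 1
  r1: exp(a) + (0)·1 = 0 ⇒ exp(a) = 0
Π_1 = t · γ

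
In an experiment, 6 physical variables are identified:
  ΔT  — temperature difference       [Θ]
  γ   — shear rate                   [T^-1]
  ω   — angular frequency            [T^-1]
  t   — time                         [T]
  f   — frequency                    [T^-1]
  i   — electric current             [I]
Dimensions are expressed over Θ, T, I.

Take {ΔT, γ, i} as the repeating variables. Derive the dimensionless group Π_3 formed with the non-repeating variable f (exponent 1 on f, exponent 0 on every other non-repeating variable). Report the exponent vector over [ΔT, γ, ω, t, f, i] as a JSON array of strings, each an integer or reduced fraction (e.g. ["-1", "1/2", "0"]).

Write exponents as rows Θ,T,I / cols ΔT,γ,ω,t,f,i:
  Θ: [ 1  0  0  0  0  0]
  T: [ 0 -1 -1  1 -1  0]
  I: [ 0  0  0  0  0  1]
RREF → pivots at {ΔT,γ,i} ⇒ r = 3
Repeat: ΔT,γ,i; free: ω,t,f
RREF:
  r0: [   1    0    0    0    0    0]
  r1: [   0    1    1   -1    1    0]
  r2: [   0    0    0    0    0    1]
Fix exponent of f at 1, ω at 0, t at 0; solve each RREF row for its pivot's exponent:
  r0: exp(ΔT) + (0)·1 = 0 ⇒ exp(ΔT) = 0
  r1: exp(γ) + (1)·1 = 0 ⇒ exp(γ) = -1
  r2: exp(i) + (0)·1 = 0 ⇒ exp(i) = 0
Π_3 = γ^-1 · f

["0", "-1", "0", "0", "1", "0"]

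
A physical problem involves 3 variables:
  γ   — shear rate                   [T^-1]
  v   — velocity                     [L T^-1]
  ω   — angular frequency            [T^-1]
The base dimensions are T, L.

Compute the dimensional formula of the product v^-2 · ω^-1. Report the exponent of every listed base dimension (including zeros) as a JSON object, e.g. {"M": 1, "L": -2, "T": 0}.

Write exponents as rows T,L / cols γ,v,ω:
  T: [-1 -1 -1]
  L: [ 0  1  0]
  [T]: (-2)·-1+(-1)·-1 = 3
  [L]: (-2)·1+(-1)·0 = -2
⇒ T^3 L^-2

{"T": 3, "L": -2}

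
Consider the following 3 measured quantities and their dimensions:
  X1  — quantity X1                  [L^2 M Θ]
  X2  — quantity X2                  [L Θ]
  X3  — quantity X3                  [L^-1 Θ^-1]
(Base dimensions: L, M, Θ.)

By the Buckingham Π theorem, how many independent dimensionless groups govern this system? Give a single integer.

Dimensional matrix (L×M×Θ by X1×X2×X3):
  L: [ 2  1 -1]
  M: [ 1  0  0]
  Θ: [ 1  1 -1]
Row reduction gives pivot columns X1,X2; rank = 2
n=3, r=2 ⇒ 1 dimensionless group

1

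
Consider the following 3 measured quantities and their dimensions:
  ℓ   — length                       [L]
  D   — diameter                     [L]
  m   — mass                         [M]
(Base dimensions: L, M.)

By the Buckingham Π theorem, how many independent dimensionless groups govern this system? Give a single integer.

1

Write exponents as rows L,M / cols ℓ,D,m:
  L: [ 1  1  0]
  M: [ 0  0  1]
Row reduction gives pivot columns ℓ,m; rank = 2
Π count = n − r = 3 − 2 = 1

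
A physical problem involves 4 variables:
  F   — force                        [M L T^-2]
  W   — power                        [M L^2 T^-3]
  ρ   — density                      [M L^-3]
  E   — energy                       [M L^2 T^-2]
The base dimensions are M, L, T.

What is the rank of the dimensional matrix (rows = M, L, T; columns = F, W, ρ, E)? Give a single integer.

Dimensional matrix (M×L×T by F×W×ρ×E):
  M: [ 1  1  1  1]
  L: [ 1  2 -3  2]
  T: [-2 -3  0 -2]
Echelon form has 3 nonzero rows (pivots: F,W,ρ)

3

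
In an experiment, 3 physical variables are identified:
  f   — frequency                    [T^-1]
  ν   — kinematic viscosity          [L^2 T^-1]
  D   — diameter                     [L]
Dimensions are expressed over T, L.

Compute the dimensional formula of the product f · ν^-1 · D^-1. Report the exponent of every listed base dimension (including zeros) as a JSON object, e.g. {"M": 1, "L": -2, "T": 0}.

{"T": 0, "L": -3}

Write exponents as rows T,L / cols f,ν,D:
  T: [-1 -1  0]
  L: [ 0  2  1]
  [T]: (1)·-1+(-1)·-1+(-1)·0 = 0
  [L]: (1)·0+(-1)·2+(-1)·1 = -3
⇒ L^-3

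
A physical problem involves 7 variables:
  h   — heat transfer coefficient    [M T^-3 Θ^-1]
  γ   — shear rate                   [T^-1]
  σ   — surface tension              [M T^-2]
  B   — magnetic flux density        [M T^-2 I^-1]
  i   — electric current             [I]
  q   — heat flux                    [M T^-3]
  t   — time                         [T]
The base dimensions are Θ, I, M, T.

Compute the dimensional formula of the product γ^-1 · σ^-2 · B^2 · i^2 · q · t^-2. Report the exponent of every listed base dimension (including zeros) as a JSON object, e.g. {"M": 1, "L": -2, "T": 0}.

{"Θ": 0, "I": 0, "M": 1, "T": -4}

Dimensional matrix (Θ×I×M×T by h×γ×σ×B×i×q×t):
  Θ: [-1  0  0  0  0  0  0]
  I: [ 0  0  0 -1  1  0  0]
  M: [ 1  0  1  1  0  1  0]
  T: [-3 -1 -2 -2  0 -3  1]
  [Θ]: (-1)·0+(-2)·0+(2)·0+(2)·0+(1)·0+(-2)·0 = 0
  [I]: (-1)·0+(-2)·0+(2)·-1+(2)·1+(1)·0+(-2)·0 = 0
  [M]: (-1)·0+(-2)·1+(2)·1+(2)·0+(1)·1+(-2)·0 = 1
  [T]: (-1)·-1+(-2)·-2+(2)·-2+(2)·0+(1)·-3+(-2)·1 = -4
⇒ M T^-4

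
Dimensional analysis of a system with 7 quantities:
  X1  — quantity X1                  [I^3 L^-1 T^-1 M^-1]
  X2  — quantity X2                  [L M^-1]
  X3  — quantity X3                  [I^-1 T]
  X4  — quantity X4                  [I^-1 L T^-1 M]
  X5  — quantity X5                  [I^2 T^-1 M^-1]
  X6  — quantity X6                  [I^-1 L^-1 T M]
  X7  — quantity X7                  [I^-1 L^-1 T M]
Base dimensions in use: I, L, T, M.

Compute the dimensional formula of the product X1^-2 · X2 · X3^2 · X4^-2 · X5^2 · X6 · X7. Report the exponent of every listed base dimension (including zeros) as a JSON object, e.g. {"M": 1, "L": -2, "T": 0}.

{"I": -4, "L": -1, "T": 6, "M": -1}

Dimensional matrix (I×L×T×M by X1×X2×X3×X4×X5×X6×X7):
  I: [ 3  0 -1 -1  2 -1 -1]
  L: [-1  1  0  1  0 -1 -1]
  T: [-1  0  1 -1 -1  1  1]
  M: [-1 -1  0  1 -1  1  1]
  [I]: (-2)·3+(1)·0+(2)·-1+(-2)·-1+(2)·2+(1)·-1+(1)·-1 = -4
  [L]: (-2)·-1+(1)·1+(2)·0+(-2)·1+(2)·0+(1)·-1+(1)·-1 = -1
  [T]: (-2)·-1+(1)·0+(2)·1+(-2)·-1+(2)·-1+(1)·1+(1)·1 = 6
  [M]: (-2)·-1+(1)·-1+(2)·0+(-2)·1+(2)·-1+(1)·1+(1)·1 = -1
⇒ I^-4 L^-1 T^6 M^-1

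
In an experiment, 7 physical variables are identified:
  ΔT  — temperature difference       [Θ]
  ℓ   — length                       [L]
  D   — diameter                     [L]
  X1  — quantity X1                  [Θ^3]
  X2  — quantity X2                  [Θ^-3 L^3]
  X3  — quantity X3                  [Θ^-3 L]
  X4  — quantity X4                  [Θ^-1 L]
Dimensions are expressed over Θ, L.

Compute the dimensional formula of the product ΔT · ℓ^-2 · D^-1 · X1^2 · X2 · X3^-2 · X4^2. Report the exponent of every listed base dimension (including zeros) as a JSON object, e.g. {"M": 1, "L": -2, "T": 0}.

Write exponents as rows Θ,L / cols ΔT,ℓ,D,X1,X2,X3,X4:
  Θ: [ 1  0  0  3 -3 -3 -1]
  L: [ 0  1  1  0  3  1  1]
  [Θ]: (1)·1+(-2)·0+(-1)·0+(2)·3+(1)·-3+(-2)·-3+(2)·-1 = 8
  [L]: (1)·0+(-2)·1+(-1)·1+(2)·0+(1)·3+(-2)·1+(2)·1 = 0
⇒ Θ^8

{"Θ": 8, "L": 0}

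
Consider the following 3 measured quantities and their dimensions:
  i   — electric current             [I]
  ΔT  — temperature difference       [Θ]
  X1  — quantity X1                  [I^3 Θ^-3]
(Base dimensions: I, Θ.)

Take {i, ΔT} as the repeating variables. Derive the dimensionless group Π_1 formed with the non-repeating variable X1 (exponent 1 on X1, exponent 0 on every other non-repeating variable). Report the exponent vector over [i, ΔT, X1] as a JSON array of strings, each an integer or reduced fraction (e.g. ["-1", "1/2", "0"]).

["-3", "3", "1"]

Dimensional matrix (I×Θ by i×ΔT×X1):
  I: [ 1  0  3]
  Θ: [ 0  1 -3]
RREF → pivots at {i,ΔT} ⇒ r = 2
Repeat: i,ΔT; free: X1
RREF:
  r0: [   1    0    3]
  r1: [   0    1   -3]
Fix exponent of X1 at 1; solve each RREF row for its pivot's exponent:
  r0: exp(i) + (3)·1 = 0 ⇒ exp(i) = -3
  r1: exp(ΔT) + (-3)·1 = 0 ⇒ exp(ΔT) = 3
Π_1 = i^-3 · ΔT^3 · X1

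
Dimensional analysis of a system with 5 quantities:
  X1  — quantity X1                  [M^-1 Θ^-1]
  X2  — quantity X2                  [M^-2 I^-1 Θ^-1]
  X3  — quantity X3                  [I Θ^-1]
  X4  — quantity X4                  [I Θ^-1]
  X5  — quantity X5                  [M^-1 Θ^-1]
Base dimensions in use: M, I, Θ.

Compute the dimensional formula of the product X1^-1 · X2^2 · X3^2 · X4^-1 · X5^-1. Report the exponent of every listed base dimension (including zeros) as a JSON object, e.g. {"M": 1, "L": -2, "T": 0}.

{"M": -2, "I": -1, "Θ": -1}

Exponent matrix [M,I,Θ] × [X1,X2,X3,X4,X5]:
  M: [-1 -2  0  0 -1]
  I: [ 0 -1  1  1  0]
  Θ: [-1 -1 -1 -1 -1]
  [M]: (-1)·-1+(2)·-2+(2)·0+(-1)·0+(-1)·-1 = -2
  [I]: (-1)·0+(2)·-1+(2)·1+(-1)·1+(-1)·0 = -1
  [Θ]: (-1)·-1+(2)·-1+(2)·-1+(-1)·-1+(-1)·-1 = -1
⇒ M^-2 I^-1 Θ^-1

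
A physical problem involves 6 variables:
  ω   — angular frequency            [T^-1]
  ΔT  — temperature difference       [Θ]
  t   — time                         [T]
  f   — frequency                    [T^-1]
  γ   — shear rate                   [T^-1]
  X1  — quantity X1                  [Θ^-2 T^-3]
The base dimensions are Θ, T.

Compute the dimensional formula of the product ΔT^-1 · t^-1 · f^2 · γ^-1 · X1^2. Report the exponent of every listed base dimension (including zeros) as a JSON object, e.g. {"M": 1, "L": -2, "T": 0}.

{"Θ": -5, "T": -8}

Dimensional matrix (Θ×T by ω×ΔT×t×f×γ×X1):
  Θ: [ 0  1  0  0  0 -2]
  T: [-1  0  1 -1 -1 -3]
  [Θ]: (-1)·1+(-1)·0+(2)·0+(-1)·0+(2)·-2 = -5
  [T]: (-1)·0+(-1)·1+(2)·-1+(-1)·-1+(2)·-3 = -8
⇒ Θ^-5 T^-8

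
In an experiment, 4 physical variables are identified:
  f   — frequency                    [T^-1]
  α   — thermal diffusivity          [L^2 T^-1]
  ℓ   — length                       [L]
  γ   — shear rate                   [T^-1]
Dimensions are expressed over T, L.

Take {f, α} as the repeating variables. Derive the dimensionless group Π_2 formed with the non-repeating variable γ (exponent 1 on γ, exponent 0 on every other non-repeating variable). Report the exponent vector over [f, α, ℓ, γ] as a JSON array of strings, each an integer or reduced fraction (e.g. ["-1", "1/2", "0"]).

["-1", "0", "0", "1"]

Write exponents as rows T,L / cols f,α,ℓ,γ:
  T: [-1 -1  0 -1]
  L: [ 0  2  1  0]
RREF → pivots at {f,α} ⇒ r = 2
Pivot set = {f,α}, free = {ℓ,γ}
RREF:
  r0: [   1    0 -1/2    1]
  r1: [   0    1  1/2    0]
Fix exponent of γ at 1, ℓ at 0; solve each RREF row for its pivot's exponent:
  r0: exp(f) + (1)·1 = 0 ⇒ exp(f) = -1
  r1: exp(α) + (0)·1 = 0 ⇒ exp(α) = 0
Π_2 = f^-1 · γ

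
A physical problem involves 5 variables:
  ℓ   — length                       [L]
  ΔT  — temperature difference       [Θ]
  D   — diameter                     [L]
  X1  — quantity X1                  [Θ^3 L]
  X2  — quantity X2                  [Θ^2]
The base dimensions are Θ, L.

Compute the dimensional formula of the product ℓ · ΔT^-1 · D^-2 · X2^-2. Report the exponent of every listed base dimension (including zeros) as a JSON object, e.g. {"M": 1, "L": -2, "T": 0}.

{"Θ": -5, "L": -1}

Write exponents as rows Θ,L / cols ℓ,ΔT,D,X1,X2:
  Θ: [ 0  1  0  3  2]
  L: [ 1  0  1  1  0]
  [Θ]: (1)·0+(-1)·1+(-2)·0+(-2)·2 = -5
  [L]: (1)·1+(-1)·0+(-2)·1+(-2)·0 = -1
⇒ Θ^-5 L^-1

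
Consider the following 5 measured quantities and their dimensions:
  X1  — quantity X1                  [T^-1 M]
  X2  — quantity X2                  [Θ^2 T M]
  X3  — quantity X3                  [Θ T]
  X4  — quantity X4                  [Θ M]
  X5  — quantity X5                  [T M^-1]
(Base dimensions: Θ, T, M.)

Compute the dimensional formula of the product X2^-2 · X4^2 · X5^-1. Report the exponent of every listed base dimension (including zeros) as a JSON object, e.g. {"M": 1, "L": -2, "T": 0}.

Write exponents as rows Θ,T,M / cols X1,X2,X3,X4,X5:
  Θ: [ 0  2  1  1  0]
  T: [-1  1  1  0  1]
  M: [ 1  1  0  1 -1]
  [Θ]: (-2)·2+(2)·1+(-1)·0 = -2
  [T]: (-2)·1+(2)·0+(-1)·1 = -3
  [M]: (-2)·1+(2)·1+(-1)·-1 = 1
⇒ Θ^-2 T^-3 M

{"Θ": -2, "T": -3, "M": 1}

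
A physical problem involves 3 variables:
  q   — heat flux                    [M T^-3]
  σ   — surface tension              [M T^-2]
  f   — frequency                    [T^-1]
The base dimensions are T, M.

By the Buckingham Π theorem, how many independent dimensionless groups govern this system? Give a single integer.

Dimensional matrix (T×M by q×σ×f):
  T: [-3 -2 -1]
  M: [ 1  1  0]
RREF → pivots at {q,σ} ⇒ r = 2
n=3, r=2 ⇒ 1 dimensionless group

1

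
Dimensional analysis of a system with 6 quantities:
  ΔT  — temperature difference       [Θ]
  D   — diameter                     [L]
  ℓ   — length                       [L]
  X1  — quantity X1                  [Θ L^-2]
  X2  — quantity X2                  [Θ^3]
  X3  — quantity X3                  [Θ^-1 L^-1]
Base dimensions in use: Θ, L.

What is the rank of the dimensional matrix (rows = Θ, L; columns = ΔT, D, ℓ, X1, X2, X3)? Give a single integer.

Exponent matrix [Θ,L] × [ΔT,D,ℓ,X1,X2,X3]:
  Θ: [ 1  0  0  1  3 -1]
  L: [ 0  1  1 -2  0 -1]
RREF → pivots at {ΔT,D} ⇒ r = 2

2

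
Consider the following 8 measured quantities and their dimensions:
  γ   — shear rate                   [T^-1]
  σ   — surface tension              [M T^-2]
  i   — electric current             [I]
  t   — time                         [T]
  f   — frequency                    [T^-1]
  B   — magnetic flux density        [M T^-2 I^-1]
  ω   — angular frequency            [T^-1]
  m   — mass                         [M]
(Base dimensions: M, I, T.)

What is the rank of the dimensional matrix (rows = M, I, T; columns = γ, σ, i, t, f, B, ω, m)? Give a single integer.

Exponent matrix [M,I,T] × [γ,σ,i,t,f,B,ω,m]:
  M: [ 0  1  0  0  0  1  0  1]
  I: [ 0  0  1  0  0 -1  0  0]
  T: [-1 -2  0  1 -1 -2 -1  0]
Echelon form has 3 nonzero rows (pivots: γ,σ,i)

3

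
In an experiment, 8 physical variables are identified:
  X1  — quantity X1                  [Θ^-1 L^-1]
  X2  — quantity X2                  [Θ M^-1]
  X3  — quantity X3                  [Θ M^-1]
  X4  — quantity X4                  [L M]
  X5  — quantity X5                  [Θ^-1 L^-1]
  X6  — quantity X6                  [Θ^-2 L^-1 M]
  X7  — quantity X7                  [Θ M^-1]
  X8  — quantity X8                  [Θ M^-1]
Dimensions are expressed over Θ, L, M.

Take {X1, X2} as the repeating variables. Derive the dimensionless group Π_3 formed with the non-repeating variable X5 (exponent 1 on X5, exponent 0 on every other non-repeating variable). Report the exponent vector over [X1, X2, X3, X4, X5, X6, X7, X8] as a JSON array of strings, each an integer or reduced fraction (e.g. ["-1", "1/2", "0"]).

Write exponents as rows Θ,L,M / cols X1,X2,X3,X4,X5,X6,X7,X8:
  Θ: [-1  1  1  0 -1 -2  1  1]
  L: [-1  0  0  1 -1 -1  0  0]
  M: [ 0 -1 -1  1  0  1 -1 -1]
Echelon form has 2 nonzero rows (pivots: X1,X2)
Repeat: X1,X2; free: X3,X4,X5,X6,X7,X8
RREF:
  r0: [   1    0    0   -1    1    1    0    0]
  r1: [   0    1    1   -1    0   -1    1    1]
  r2: [   0    0    0    0    0    0    0    0]
Fix exponent of X5 at 1, X3 at 0, X4 at 0, X6 at 0, X7 at 0, X8 at 0; solve each RREF row for its pivot's exponent:
  r0: exp(X1) + (1)·1 = 0 ⇒ exp(X1) = -1
  r1: exp(X2) + (0)·1 = 0 ⇒ exp(X2) = 0
Π_3 = X1^-1 · X5

["-1", "0", "0", "0", "1", "0", "0", "0"]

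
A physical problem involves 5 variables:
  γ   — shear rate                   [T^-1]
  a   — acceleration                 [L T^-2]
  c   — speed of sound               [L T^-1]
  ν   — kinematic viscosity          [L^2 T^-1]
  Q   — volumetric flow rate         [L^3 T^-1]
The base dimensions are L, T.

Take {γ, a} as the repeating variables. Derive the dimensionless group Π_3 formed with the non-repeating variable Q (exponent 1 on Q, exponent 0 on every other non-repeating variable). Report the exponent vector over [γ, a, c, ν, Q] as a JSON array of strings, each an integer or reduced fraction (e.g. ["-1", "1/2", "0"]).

Exponent matrix [L,T] × [γ,a,c,ν,Q]:
  L: [ 0  1  1  2  3]
  T: [-1 -2 -1 -1 -1]
RREF → pivots at {γ,a} ⇒ r = 2
Repeat: γ,a; free: c,ν,Q
RREF:
  r0: [   1    0   -1   -3   -5]
  r1: [   0    1    1    2    3]
Fix exponent of Q at 1, c at 0, ν at 0; solve each RREF row for its pivot's exponent:
  r0: exp(γ) + (-5)·1 = 0 ⇒ exp(γ) = 5
  r1: exp(a) + (3)·1 = 0 ⇒ exp(a) = -3
Π_3 = γ^5 · a^-3 · Q

["5", "-3", "0", "0", "1"]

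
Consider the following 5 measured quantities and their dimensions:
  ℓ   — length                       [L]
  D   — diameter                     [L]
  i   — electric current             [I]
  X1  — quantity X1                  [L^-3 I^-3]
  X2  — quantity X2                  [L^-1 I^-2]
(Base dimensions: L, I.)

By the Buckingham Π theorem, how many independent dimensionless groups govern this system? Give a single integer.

Exponent matrix [L,I] × [ℓ,D,i,X1,X2]:
  L: [ 1  1  0 -3 -1]
  I: [ 0  0  1 -3 -2]
RREF → pivots at {ℓ,i} ⇒ r = 2
Π count = n − r = 5 − 2 = 3

3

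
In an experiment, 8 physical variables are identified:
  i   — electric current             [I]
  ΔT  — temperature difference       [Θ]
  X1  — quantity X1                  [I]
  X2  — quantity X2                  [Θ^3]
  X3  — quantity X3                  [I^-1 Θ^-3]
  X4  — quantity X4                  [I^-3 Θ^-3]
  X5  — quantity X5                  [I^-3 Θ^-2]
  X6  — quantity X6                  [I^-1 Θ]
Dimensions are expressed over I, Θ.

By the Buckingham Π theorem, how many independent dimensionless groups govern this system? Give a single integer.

6

Dimensional matrix (I×Θ by i×ΔT×X1×X2×X3×X4×X5×X6):
  I: [ 1  0  1  0 -1 -3 -3 -1]
  Θ: [ 0  1  0  3 -3 -3 -2  1]
Echelon form has 2 nonzero rows (pivots: i,ΔT)
Π count = n − r = 8 − 2 = 6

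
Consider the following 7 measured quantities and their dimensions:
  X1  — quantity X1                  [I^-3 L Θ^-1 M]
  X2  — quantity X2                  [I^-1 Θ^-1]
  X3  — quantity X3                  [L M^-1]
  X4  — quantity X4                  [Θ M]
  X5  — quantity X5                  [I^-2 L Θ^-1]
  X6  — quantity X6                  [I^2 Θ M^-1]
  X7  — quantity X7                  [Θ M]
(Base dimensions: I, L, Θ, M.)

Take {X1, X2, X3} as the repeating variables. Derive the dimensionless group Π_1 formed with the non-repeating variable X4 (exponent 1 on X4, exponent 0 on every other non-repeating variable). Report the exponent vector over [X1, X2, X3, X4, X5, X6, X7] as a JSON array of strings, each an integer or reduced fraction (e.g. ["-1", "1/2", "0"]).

["-1/2", "3/2", "1/2", "1", "0", "0", "0"]

Dimensional matrix (I×L×Θ×M by X1×X2×X3×X4×X5×X6×X7):
  I: [-3 -1  0  0 -2  2  0]
  L: [ 1  0  1  0  1  0  0]
  Θ: [-1 -1  0  1 -1  1  1]
  M: [ 1  0 -1  1  0 -1  1]
RREF → pivots at {X1,X2,X3} ⇒ r = 3
Repeat: X1,X2,X3; free: X4,X5,X6,X7
RREF:
  r0: [   1    0    0  1/2  1/2 -1/2  1/2]
  r1: [   0    1    0 -3/2  1/2 -1/2 -3/2]
  r2: [   0    0    1 -1/2  1/2  1/2 -1/2]
  r3: [   0    0    0    0    0    0    0]
Fix exponent of X4 at 1, X5 at 0, X6 at 0, X7 at 0; solve each RREF row for its pivot's exponent:
  r0: exp(X1) + (1/2)·1 = 0 ⇒ exp(X1) = -1/2
  r1: exp(X2) + (-3/2)·1 = 0 ⇒ exp(X2) = 3/2
  r2: exp(X3) + (-1/2)·1 = 0 ⇒ exp(X3) = 1/2
Π_1 = X1^(-1/2) · X2^(3/2) · X3^(1/2) · X4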